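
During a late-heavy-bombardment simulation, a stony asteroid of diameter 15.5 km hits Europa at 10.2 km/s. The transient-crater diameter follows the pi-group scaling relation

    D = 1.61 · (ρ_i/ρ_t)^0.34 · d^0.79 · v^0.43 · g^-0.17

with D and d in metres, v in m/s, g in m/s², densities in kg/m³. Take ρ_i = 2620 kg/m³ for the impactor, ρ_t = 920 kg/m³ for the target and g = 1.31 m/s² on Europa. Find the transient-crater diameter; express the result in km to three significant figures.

In SI units: d = 15500 m, v = 10200 m/s.
(ρ_i/ρ_t)^0.34 = (2620/920)^0.34 = 1.427
d^0.79 = 15500^0.79 = 2043
v^0.43 = 10200^0.43 = 52.93
g^-0.17 = 1.31^-0.17 = 0.9551
D = 1.61 × 1.427 × 2043 × 52.93 × 0.9551 = 2.373 × 10^5 m
   = 237.3 km

D ≈ 237 km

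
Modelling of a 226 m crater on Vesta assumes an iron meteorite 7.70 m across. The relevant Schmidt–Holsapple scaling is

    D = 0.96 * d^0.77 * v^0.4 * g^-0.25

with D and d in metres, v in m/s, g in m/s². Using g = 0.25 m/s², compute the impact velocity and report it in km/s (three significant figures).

v ≈ 7.03 km/s

Rearranging for v: v = [D / (0.96 · 7.7^0.77 · 0.25^-0.25)]^(1/0.4).
7.7^0.77 = 4.815
0.25^-0.25 = 1.414
Denominator = 0.96 × 4.815 × 1.414 = 6.536
D / 6.536 = 226 / 6.536 = 34.58
v = 34.58^(1/0.4) = 34.58^2.5 = 7032 m/s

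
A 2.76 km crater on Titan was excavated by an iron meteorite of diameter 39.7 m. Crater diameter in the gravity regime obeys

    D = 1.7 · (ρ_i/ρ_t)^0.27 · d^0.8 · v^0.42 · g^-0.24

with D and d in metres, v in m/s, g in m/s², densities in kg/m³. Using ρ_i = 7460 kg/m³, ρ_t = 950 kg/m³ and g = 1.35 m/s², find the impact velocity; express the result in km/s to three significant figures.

Rearranging for v: v = [D / (1.7 · (7460/950)^0.27 · 39.7^0.8 · 1.35^-0.24)]^(1/0.42).
D = 2760 m.
(7460/950)^0.27 = 1.744
39.7^0.8 = 19.01
1.35^-0.24 = 0.9305
Denominator = 1.7 × 1.744 × 19.01 × 0.9305 = 52.44
D / 52.44 = 2760 / 52.44 = 52.63
v = 52.63^(1/0.42) = 52.63^2.381 = 12539 m/s

v ≈ 12.5 km/s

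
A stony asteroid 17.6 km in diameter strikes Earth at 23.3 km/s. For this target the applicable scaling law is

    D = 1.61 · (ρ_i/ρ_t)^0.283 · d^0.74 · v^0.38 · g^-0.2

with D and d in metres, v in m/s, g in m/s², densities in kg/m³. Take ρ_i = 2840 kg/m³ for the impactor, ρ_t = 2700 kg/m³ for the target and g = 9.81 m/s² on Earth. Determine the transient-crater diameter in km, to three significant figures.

D ≈ 65.5 km

In SI units: d = 17600 m, v = 23300 m/s.
(ρ_i/ρ_t)^0.283 = (2840/2700)^0.283 = 1.014
d^0.74 = 17600^0.74 = 1386
v^0.38 = 23300^0.38 = 45.67
g^-0.2 = 9.81^-0.2 = 0.6334
D = 1.61 × 1.014 × 1386 × 45.67 × 0.6334 = 65454 m
   = 65.45 km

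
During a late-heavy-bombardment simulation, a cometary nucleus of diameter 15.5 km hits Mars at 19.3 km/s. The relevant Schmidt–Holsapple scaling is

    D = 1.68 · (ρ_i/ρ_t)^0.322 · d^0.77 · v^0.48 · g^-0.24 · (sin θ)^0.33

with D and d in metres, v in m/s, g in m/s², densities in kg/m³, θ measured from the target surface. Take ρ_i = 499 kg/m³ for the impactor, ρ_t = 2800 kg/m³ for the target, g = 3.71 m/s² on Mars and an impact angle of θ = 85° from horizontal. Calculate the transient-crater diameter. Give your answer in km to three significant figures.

D ≈ 135 km

In SI units: d = 15500 m, v = 19300 m/s.
(ρ_i/ρ_t)^0.322 = (499/2800)^0.322 = 0.5739
d^0.77 = 15500^0.77 = 1685
v^0.48 = 19300^0.48 = 114.0
g^-0.24 = 3.71^-0.24 = 0.7300
(sin 85°)^0.33 = 0.9962^0.33 = 0.9987
D = 1.68 × 0.5739 × 1685 × 114.0 × 0.7300 × 0.9987 = 1.350 × 10^5 m
   = 135.0 km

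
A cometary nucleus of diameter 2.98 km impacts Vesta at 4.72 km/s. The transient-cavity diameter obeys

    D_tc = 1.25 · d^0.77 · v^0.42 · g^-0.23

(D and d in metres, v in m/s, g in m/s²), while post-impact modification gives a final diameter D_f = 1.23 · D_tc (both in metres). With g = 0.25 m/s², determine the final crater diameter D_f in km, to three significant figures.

D_f ≈ 35.0 km

In SI: d = 2980 m, v = 4720 m/s.
d^0.77 = 2980^0.77 = 473.3
v^0.42 = 4720^0.42 = 34.92
g^-0.23 = 0.25^-0.23 = 1.376
D_tc = 1.25 × 473.3 × 34.92 × 1.376 = 28430 m
D_f = 1.23 × 28430 = 34969 m
     = 34.97 km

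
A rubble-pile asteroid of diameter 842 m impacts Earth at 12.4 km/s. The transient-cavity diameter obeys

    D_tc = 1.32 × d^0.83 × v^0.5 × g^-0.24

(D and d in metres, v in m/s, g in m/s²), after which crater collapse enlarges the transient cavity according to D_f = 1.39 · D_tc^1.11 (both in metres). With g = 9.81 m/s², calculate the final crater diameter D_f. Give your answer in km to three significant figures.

D_f ≈ 95.4 km

v = 12400 m/s.
d^0.83 = 842^0.83 = 267.9
v^0.5 = 12400^0.5 = 111.4
g^-0.24 = 9.81^-0.24 = 0.5781
D_tc = 1.32 × 267.9 × 111.4 × 0.5781 = 22770 m
D_f = 1.39 × (22770)^1.11 = 95431 m
     = 95.43 km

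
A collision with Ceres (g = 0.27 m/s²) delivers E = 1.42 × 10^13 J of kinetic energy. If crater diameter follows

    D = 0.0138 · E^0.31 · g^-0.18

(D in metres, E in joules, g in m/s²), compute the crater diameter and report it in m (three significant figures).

D ≈ 209 m

E^0.31 = (1.42 × 10^13)^0.31 = 1.195 × 10^4
g^-0.18 = 0.27^-0.18 = 1.266
D = 0.0138 × 1.195 × 10^4 × 1.266 = 208.8 m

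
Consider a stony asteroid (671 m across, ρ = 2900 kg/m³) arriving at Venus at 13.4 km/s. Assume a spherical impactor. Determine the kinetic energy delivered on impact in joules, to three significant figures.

E ≈ 4.12 × 10^19 J

v = 13400 m/s.
Mass m = (π/6) ρ d³ = (π/6) × 2900 × (671)³ = 4.587 × 10^11 kg
E = ½ m v² = 0.5 × 4.587 × 10^11 × (13400)² = 4.118 × 10^19 J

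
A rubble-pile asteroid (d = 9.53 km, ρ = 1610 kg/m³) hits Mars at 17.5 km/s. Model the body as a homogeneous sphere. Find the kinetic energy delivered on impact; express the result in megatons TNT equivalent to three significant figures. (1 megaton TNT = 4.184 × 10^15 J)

d = 9530 m; v = 17500 m/s.
Mass m = (π/6) ρ d³ = (π/6) × 1610 × (9530)³ = 7.296 × 10^14 kg
E = ½ m v² = 0.5 × 7.296 × 10^14 × (17500)² = 1.117 × 10^23 J
   = 1.117 × 10^23 / 4.184×10^15 = 2.670 × 10^7 Mt

E ≈ 2.67 × 10^7 Mt TNT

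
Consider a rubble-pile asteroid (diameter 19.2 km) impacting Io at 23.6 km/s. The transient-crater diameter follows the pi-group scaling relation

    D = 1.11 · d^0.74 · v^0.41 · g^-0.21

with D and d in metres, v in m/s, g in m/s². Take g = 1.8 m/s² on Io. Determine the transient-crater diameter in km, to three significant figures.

D ≈ 90.0 km

In SI units: d = 19200 m, v = 23600 m/s.
d^0.74 = 19200^0.74 = 1478
v^0.41 = 23600^0.41 = 62.07
g^-0.21 = 1.8^-0.21 = 0.8839
D = 1.11 × 1478 × 62.07 × 0.8839 = 90008 m
   = 90.01 km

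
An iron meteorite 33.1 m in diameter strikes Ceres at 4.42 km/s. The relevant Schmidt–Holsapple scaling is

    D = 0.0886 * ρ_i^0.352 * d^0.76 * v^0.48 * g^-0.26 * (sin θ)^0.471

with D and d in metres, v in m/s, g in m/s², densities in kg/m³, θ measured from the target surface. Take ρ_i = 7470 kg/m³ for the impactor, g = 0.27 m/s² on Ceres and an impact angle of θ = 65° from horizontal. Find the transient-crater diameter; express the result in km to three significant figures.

In SI units: v = 4420 m/s.
ρ_i^0.352 = 7470^0.352 = 23.09
d^0.76 = 33.1^0.76 = 14.29
v^0.48 = 4420^0.48 = 56.21
g^-0.26 = 0.27^-0.26 = 1.406
(sin 65°)^0.471 = 0.9063^0.471 = 0.9547
D = 0.0886 × 23.09 × 14.29 × 56.21 × 1.406 × 0.9547 = 2206 m
   = 2.206 km

D ≈ 2.21 km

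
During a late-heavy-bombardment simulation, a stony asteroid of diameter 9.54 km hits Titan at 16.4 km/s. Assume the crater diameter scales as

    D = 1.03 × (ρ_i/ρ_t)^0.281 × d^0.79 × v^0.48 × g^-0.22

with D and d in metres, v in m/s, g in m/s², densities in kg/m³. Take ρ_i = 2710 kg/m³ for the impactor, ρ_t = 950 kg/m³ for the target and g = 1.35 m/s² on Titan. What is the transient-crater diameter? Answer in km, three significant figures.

In SI units: d = 9540 m, v = 16400 m/s.
(ρ_i/ρ_t)^0.281 = (2710/950)^0.281 = 1.343
d^0.79 = 9540^0.79 = 1393
v^0.48 = 16400^0.48 = 105.5
g^-0.22 = 1.35^-0.22 = 0.9361
D = 1.03 × 1.343 × 1393 × 105.5 × 0.9361 = 1.903 × 10^5 m
   = 190.3 km

D ≈ 190 km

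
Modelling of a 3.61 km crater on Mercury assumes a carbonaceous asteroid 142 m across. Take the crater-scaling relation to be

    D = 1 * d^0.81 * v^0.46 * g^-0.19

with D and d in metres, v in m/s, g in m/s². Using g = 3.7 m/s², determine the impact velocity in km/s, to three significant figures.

v ≈ 15.1 km/s

Rearranging for v: v = [D / (1 · 142^0.81 · 3.7^-0.19)]^(1/0.46).
D = 3610 m.
142^0.81 = 55.38
3.7^-0.19 = 0.7799
Denominator = 1 × 55.38 × 0.7799 = 43.19
D / 43.19 = 3610 / 43.19 = 83.58
v = 83.58^(1/0.46) = 83.58^2.1739 = 15082 m/s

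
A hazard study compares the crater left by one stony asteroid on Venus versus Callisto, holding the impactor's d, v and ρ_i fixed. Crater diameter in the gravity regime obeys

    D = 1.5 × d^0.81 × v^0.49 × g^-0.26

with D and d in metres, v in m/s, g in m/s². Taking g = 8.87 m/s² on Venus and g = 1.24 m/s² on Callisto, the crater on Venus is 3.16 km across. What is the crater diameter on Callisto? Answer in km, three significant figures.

D ≈ 5.27 km

All impactor-dependent factors cancel in the ratio, leaving D_Callisto/D_Venus = (g_Callisto/g_Venus)^-0.26.
(1.24/8.87)^-0.26 = 0.1398^-0.26 = 1.668
D_Callisto = 1.668 × 3.16 km = 5.27 km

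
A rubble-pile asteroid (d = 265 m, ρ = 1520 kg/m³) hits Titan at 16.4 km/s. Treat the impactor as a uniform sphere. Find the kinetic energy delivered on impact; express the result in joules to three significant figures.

E ≈ 1.99 × 10^18 J

v = 16400 m/s.
Mass m = (π/6) ρ d³ = (π/6) × 1520 × (265)³ = 1.481 × 10^10 kg
E = ½ m v² = 0.5 × 1.481 × 10^10 × (16400)² = 1.992 × 10^18 J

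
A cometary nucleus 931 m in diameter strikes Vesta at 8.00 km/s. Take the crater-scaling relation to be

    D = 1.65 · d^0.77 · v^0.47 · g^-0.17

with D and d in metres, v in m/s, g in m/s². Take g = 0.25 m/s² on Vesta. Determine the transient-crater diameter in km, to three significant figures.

D ≈ 27.6 km

In SI units: v = 8000 m/s.
d^0.77 = 931^0.77 = 193.2
v^0.47 = 8000^0.47 = 68.30
g^-0.17 = 0.25^-0.17 = 1.266
D = 1.65 × 193.2 × 68.30 × 1.266 = 27564 m
   = 27.56 km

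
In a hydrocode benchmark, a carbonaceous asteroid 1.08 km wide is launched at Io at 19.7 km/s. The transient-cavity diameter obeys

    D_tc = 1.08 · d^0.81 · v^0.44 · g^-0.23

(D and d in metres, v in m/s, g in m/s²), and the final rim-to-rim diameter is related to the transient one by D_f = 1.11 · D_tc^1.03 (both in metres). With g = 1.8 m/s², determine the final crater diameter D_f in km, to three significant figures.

In SI: d = 1080 m, v = 19700 m/s.
d^0.81 = 1080^0.81 = 286.5
v^0.44 = 19700^0.44 = 77.55
g^-0.23 = 1.8^-0.23 = 0.8735
D_tc = 1.08 × 286.5 × 77.55 × 0.8735 = 20960 m
D_f = 1.11 × (20960)^1.03 = 31359 m
     = 31.36 km

D_f ≈ 31.4 km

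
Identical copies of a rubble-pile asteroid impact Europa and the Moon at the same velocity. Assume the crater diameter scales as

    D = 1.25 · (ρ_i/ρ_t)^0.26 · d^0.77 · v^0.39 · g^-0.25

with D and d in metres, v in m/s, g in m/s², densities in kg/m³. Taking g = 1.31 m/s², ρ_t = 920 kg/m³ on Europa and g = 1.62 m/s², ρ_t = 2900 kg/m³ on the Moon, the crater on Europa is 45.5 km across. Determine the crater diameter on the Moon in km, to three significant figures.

The impactor-only factors (d, v, ρ_i) cancel in the ratio, leaving D_Moon/D_Europa = (g_Moon/g_Europa)^-0.25 · (ρ_t,Europa/ρ_t,Moon)^0.26.
(1.62/1.31)^-0.25 = 1.237^-0.25 = 0.9482
(920/2900)^0.26 = 0.3172^0.26 = 0.7419
Ratio = 0.9482 × 0.7419 = 0.7035
D_Moon = 0.7035 × 45.5 km = 32.0 km

D ≈ 32.0 km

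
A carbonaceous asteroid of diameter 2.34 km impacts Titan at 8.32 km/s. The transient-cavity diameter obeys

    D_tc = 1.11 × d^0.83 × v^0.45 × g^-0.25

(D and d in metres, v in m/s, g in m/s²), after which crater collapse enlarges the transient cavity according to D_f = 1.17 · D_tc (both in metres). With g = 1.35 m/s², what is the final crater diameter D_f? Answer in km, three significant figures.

In SI: d = 2340 m, v = 8320 m/s.
d^0.83 = 2340^0.83 = 625.8
v^0.45 = 8320^0.45 = 58.08
g^-0.25 = 1.35^-0.25 = 0.9277
D_tc = 1.11 × 625.8 × 58.08 × 0.9277 = 37430 m
D_f = 1.17 × 37430 = 43793 m
     = 43.79 km

D_f ≈ 43.8 km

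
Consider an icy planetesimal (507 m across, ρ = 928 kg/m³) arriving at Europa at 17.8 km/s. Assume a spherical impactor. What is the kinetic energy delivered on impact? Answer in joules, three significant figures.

E ≈ 1.00 × 10^19 J

v = 17800 m/s.
Mass m = (π/6) ρ d³ = (π/6) × 928 × (507)³ = 6.332 × 10^10 kg
E = ½ m v² = 0.5 × 6.332 × 10^10 × (17800)² = 1.003 × 10^19 J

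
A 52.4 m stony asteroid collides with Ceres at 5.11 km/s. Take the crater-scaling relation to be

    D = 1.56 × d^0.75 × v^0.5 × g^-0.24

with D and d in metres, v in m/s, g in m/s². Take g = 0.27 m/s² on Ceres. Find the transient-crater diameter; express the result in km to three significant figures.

In SI units: v = 5110 m/s.
d^0.75 = 52.4^0.75 = 19.48
v^0.5 = 5110^0.5 = 71.48
g^-0.24 = 0.27^-0.24 = 1.369
D = 1.56 × 19.48 × 71.48 × 1.369 = 2974 m
   = 2.974 km

D ≈ 2.97 km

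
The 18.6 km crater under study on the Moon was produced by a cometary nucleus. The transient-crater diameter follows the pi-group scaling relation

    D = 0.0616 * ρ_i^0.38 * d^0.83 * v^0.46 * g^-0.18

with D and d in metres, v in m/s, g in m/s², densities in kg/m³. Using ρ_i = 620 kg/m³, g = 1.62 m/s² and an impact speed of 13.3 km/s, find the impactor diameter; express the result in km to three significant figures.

d ≈ 1.21 km

Rearranging for d: d = [D / (0.0616 · 620^0.38 · 13300^0.46 · 1.62^-0.18)]^(1/0.83).
D = 18600 m.
620^0.38 = 11.51
13300^0.46 = 78.88
1.62^-0.18 = 0.9168
Denominator = 0.0616 × 11.51 × 78.88 × 0.9168 = 51.27
D / 51.27 = 18600 / 51.27 = 362.8
d = 362.8^(1/0.83) = 362.8^1.2048 = 1213 m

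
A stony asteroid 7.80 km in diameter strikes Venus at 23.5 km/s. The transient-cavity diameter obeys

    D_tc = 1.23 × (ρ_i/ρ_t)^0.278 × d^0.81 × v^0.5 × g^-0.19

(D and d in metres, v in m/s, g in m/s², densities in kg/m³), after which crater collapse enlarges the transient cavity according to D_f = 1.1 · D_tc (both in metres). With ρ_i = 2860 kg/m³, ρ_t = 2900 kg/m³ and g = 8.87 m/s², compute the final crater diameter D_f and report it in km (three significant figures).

D_f ≈ 194 km

In SI: d = 7800 m, v = 23500 m/s.
(ρ_i/ρ_t)^0.278 = (2860/2900)^0.278 = 0.9961
d^0.81 = 7800^0.81 = 1421
v^0.5 = 23500^0.5 = 153.3
g^-0.19 = 8.87^-0.19 = 0.6605
D_tc = 1.23 × 0.9961 × 1421 × 153.3 × 0.6605 = 1.763 × 10^5 m
D_f = 1.1 × 1.763 × 10^5 = 1.939 × 10^5 m
     = 193.9 km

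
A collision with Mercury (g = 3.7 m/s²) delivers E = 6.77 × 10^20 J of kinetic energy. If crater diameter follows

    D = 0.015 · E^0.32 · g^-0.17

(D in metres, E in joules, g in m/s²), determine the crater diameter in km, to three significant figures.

D ≈ 55.6 km

E^0.32 = (6.77 × 10^20)^0.32 = 4.632 × 10^6
g^-0.17 = 3.7^-0.17 = 0.8006
D = 0.015 × 4.632 × 10^6 × 0.8006 = 55626 m
   = 55.63 km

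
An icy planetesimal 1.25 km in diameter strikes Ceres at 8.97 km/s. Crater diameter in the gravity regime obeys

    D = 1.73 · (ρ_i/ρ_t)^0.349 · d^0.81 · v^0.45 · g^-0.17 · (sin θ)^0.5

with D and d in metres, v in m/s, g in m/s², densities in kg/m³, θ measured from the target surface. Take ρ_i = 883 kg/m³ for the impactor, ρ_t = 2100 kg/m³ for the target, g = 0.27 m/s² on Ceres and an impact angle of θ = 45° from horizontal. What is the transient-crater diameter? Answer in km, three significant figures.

In SI units: d = 1250 m, v = 8970 m/s.
(ρ_i/ρ_t)^0.349 = (883/2100)^0.349 = 0.7391
d^0.81 = 1250^0.81 = 322.5
v^0.45 = 8970^0.45 = 60.08
g^-0.17 = 0.27^-0.17 = 1.249
(sin 45°)^0.5 = 0.7071^0.5 = 0.8409
D = 1.73 × 0.7391 × 322.5 × 60.08 × 1.249 × 0.8409 = 26021 m
   = 26.02 km

D ≈ 26.0 km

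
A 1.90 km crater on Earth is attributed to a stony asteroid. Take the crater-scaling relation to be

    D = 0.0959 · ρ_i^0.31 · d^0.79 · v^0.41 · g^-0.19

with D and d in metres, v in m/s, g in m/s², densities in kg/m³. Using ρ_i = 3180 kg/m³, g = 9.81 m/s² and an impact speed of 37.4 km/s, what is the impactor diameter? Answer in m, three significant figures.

Rearranging for d: d = [D / (0.0959 · 3180^0.31 · 37400^0.41 · 9.81^-0.19)]^(1/0.79).
D = 1900 m.
3180^0.31 = 12.18
37400^0.41 = 74.97
9.81^-0.19 = 0.6480
Denominator = 0.0959 × 12.18 × 74.97 × 0.6480 = 56.75
D / 56.75 = 1900 / 56.75 = 33.48
d = 33.48^(1/0.79) = 33.48^1.2658 = 85.13 m

d ≈ 85.1 m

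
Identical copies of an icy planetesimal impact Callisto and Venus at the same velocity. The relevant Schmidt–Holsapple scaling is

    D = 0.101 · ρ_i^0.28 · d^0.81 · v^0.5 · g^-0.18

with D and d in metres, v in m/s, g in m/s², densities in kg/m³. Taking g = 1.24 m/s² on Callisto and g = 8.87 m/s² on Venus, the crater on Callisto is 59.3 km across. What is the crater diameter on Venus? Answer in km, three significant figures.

All impactor-dependent factors cancel in the ratio, leaving D_Venus/D_Callisto = (g_Venus/g_Callisto)^-0.18.
(8.87/1.24)^-0.18 = 7.153^-0.18 = 0.7018
D_Venus = 0.7018 × 59.3 km = 41.6 km

D ≈ 41.6 km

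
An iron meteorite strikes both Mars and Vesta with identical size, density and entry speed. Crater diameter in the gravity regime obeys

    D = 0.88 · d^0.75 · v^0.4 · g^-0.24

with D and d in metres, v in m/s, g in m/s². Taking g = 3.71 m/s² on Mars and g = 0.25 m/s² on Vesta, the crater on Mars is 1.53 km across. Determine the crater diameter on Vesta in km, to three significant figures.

D ≈ 2.92 km

All impactor-dependent factors cancel in the ratio, leaving D_Vesta/D_Mars = (g_Vesta/g_Mars)^-0.24.
(0.25/3.71)^-0.24 = 0.06739^-0.24 = 1.910
D_Vesta = 1.910 × 1.53 km = 2.92 km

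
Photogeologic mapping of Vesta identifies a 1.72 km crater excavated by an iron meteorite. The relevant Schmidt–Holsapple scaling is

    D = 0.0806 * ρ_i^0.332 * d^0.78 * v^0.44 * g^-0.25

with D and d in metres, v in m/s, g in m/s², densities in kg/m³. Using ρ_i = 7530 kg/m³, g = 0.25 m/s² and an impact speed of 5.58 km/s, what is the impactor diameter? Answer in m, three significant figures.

d ≈ 39.2 m

Rearranging for d: d = [D / (0.0806 · 7530^0.332 · 5580^0.44 · 0.25^-0.25)]^(1/0.78).
D = 1720 m.
7530^0.332 = 19.37
5580^0.44 = 44.52
0.25^-0.25 = 1.414
Denominator = 0.0806 × 19.37 × 44.52 × 1.414 = 98.28
D / 98.28 = 1720 / 98.28 = 17.50
d = 17.50^(1/0.78) = 17.50^1.2821 = 39.24 m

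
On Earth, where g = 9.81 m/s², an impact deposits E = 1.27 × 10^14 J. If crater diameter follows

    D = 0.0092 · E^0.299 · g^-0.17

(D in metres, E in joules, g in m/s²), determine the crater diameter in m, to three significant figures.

E^0.299 = (1.27 × 10^14)^0.299 = 1.648 × 10^4
g^-0.17 = 9.81^-0.17 = 0.6783
D = 0.0092 × 1.648 × 10^4 × 0.6783 = 102.8 m

D ≈ 103 m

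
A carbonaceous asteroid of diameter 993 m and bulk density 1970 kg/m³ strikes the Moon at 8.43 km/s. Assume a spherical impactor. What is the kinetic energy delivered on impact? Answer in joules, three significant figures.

v = 8430 m/s.
Mass m = (π/6) ρ d³ = (π/6) × 1970 × (993)³ = 1.010 × 10^12 kg
E = ½ m v² = 0.5 × 1.010 × 10^12 × (8430)² = 3.589 × 10^19 J

E ≈ 3.59 × 10^19 J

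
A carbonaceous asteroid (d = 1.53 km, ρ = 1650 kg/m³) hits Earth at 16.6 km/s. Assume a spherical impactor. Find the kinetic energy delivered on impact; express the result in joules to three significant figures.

E ≈ 4.26 × 10^20 J

d = 1530 m; v = 16600 m/s.
Mass m = (π/6) ρ d³ = (π/6) × 1650 × (1530)³ = 3.094 × 10^12 kg
E = ½ m v² = 0.5 × 3.094 × 10^12 × (16600)² = 4.263 × 10^20 J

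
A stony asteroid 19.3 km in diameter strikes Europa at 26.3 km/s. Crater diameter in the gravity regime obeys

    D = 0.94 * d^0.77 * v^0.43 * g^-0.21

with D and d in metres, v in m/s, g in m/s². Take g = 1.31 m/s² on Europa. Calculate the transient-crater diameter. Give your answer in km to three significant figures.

D ≈ 141 km

In SI units: d = 19300 m, v = 26300 m/s.
d^0.77 = 19300^0.77 = 1995
v^0.43 = 26300^0.43 = 79.54
g^-0.21 = 1.31^-0.21 = 0.9449
D = 0.94 × 1995 × 79.54 × 0.9449 = 1.409 × 10^5 m
   = 140.9 km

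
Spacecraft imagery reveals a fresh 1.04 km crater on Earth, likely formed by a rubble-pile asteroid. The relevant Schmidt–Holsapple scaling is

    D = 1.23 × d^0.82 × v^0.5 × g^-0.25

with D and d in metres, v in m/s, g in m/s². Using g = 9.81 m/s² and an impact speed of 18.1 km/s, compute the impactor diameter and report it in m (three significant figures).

Rearranging for d: d = [D / (1.23 · 18100^0.5 · 9.81^-0.25)]^(1/0.82).
D = 1040 m.
18100^0.5 = 134.5
9.81^-0.25 = 0.5650
Denominator = 1.23 × 134.5 × 0.5650 = 93.47
D / 93.47 = 1040 / 93.47 = 11.13
d = 11.13^(1/0.82) = 11.13^1.2195 = 18.89 m

d ≈ 18.9 m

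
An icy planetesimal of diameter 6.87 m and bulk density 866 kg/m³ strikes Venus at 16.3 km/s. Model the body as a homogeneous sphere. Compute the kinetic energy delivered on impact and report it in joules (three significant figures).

E ≈ 1.95 × 10^13 J

v = 16300 m/s.
Mass m = (π/6) ρ d³ = (π/6) × 866 × (6.87)³ = 1.470 × 10^5 kg
E = ½ m v² = 0.5 × 1.470 × 10^5 × (16300)² = 1.953 × 10^13 J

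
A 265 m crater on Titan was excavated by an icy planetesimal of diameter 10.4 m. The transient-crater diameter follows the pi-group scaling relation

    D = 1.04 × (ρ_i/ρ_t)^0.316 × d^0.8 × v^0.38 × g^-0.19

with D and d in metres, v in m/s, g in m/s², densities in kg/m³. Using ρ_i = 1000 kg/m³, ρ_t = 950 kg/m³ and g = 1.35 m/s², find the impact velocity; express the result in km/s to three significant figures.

v ≈ 17.3 km/s

Rearranging for v: v = [D / (1.04 · (1000/950)^0.316 · 10.4^0.8 · 1.35^-0.19)]^(1/0.38).
(1000/950)^0.316 = 1.016
10.4^0.8 = 6.511
1.35^-0.19 = 0.9446
Denominator = 1.04 × 1.016 × 6.511 × 0.9446 = 6.499
D / 6.499 = 265 / 6.499 = 40.78
v = 40.78^(1/0.38) = 40.78^2.6316 = 17300 m/s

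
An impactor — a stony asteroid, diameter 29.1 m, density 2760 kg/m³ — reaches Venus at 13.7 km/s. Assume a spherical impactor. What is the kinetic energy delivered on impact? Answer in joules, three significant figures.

E ≈ 3.34 × 10^15 J

v = 13700 m/s.
Mass m = (π/6) ρ d³ = (π/6) × 2760 × (29.1)³ = 3.561 × 10^7 kg
E = ½ m v² = 0.5 × 3.561 × 10^7 × (13700)² = 3.342 × 10^15 J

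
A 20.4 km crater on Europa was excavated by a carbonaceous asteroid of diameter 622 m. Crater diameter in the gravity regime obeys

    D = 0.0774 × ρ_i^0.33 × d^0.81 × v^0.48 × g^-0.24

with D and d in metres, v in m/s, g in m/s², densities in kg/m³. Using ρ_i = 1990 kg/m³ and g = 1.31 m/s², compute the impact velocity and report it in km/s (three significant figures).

v ≈ 23.4 km/s

Rearranging for v: v = [D / (0.0774 · 1990^0.33 · 622^0.81 · 1.31^-0.24)]^(1/0.48).
D = 20400 m.
1990^0.33 = 12.26
622^0.81 = 183.2
1.31^-0.24 = 0.9372
Denominator = 0.0774 × 12.26 × 183.2 × 0.9372 = 162.9
D / 162.9 = 20400 / 162.9 = 125.2
v = 125.2^(1/0.48) = 125.2^2.0833 = 23439 m/s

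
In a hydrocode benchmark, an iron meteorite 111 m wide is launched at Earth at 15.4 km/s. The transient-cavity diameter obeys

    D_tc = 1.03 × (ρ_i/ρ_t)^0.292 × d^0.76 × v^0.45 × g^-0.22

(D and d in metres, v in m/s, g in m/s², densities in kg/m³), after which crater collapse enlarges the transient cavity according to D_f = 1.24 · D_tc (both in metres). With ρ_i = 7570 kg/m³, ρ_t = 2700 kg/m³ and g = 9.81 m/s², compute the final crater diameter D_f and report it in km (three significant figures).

v = 15400 m/s.
(ρ_i/ρ_t)^0.292 = (7570/2700)^0.292 = 1.351
d^0.76 = 111^0.76 = 35.85
v^0.45 = 15400^0.45 = 76.63
g^-0.22 = 9.81^-0.22 = 0.6051
D_tc = 1.03 × 1.351 × 35.85 × 76.63 × 0.6051 = 2313 m
D_f = 1.24 × 2313 = 2868 m
     = 2.868 km

D_f ≈ 2.87 km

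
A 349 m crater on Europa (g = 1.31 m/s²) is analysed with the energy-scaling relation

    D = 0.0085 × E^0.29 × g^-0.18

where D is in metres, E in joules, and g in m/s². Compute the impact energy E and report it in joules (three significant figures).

Rearranging: E = [D / (0.0085 · g^-0.18)]^(1/0.29).
g^-0.18 = 1.31^-0.18 = 0.9526
D / (0.0085 × 0.9526) = 349 / (8.097 × 10^-3) = 4.310 × 10^4
E = (4.310 × 10^4)^3.4483 = 9.573 × 10^15 J

E ≈ 9.57 × 10^15 J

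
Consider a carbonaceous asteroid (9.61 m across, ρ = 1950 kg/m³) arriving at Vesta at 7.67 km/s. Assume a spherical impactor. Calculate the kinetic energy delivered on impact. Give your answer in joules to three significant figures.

E ≈ 2.67 × 10^13 J

v = 7670 m/s.
Mass m = (π/6) ρ d³ = (π/6) × 1950 × (9.61)³ = 9.062 × 10^5 kg
E = ½ m v² = 0.5 × 9.062 × 10^5 × (7670)² = 2.666 × 10^13 J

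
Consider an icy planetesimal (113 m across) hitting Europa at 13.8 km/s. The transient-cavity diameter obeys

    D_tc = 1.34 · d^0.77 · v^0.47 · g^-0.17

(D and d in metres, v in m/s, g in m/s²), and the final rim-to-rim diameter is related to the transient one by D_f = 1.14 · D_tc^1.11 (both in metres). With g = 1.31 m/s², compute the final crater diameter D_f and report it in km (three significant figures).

v = 13800 m/s.
d^0.77 = 113^0.77 = 38.10
v^0.47 = 13800^0.47 = 88.26
g^-0.17 = 1.31^-0.17 = 0.9551
D_tc = 1.34 × 38.10 × 88.26 × 0.9551 = 4304 m
D_f = 1.14 × (4304)^1.11 = 12317 m
     = 12.32 km

D_f ≈ 12.3 km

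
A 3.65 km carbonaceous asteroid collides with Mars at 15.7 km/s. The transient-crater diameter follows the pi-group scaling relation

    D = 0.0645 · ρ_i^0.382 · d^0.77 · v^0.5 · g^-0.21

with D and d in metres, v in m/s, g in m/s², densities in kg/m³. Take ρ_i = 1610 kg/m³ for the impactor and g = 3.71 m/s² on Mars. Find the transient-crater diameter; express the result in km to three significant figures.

In SI units: d = 3650 m, v = 15700 m/s.
ρ_i^0.382 = 1610^0.382 = 16.79
d^0.77 = 3650^0.77 = 553.3
v^0.5 = 15700^0.5 = 125.3
g^-0.21 = 3.71^-0.21 = 0.7593
D = 0.0645 × 16.79 × 553.3 × 125.3 × 0.7593 = 57008 m
   = 57.01 km

D ≈ 57.0 km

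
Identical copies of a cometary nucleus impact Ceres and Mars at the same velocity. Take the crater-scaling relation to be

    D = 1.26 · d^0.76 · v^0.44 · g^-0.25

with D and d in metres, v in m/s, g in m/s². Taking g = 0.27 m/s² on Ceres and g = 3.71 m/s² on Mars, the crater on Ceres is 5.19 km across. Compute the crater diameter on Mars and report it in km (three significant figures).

D ≈ 2.70 km

All impactor-dependent factors cancel in the ratio, leaving D_Mars/D_Ceres = (g_Mars/g_Ceres)^-0.25.
(3.71/0.27)^-0.25 = 13.74^-0.25 = 0.5194
D_Mars = 0.5194 × 5.19 km = 2.70 km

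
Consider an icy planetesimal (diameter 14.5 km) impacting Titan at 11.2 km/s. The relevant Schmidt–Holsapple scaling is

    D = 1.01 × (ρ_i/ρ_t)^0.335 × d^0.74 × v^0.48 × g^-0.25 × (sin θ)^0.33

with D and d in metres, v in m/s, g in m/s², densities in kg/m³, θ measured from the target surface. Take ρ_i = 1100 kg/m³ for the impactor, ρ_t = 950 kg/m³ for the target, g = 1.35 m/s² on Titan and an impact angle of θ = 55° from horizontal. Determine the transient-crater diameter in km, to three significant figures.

In SI units: d = 14500 m, v = 11200 m/s.
(ρ_i/ρ_t)^0.335 = (1100/950)^0.335 = 1.050
d^0.74 = 14500^0.74 = 1201
v^0.48 = 11200^0.48 = 87.83
g^-0.25 = 1.35^-0.25 = 0.9277
(sin 55°)^0.33 = 0.8192^0.33 = 0.9363
D = 1.01 × 1.050 × 1201 × 87.83 × 0.9277 × 0.9363 = 97167 m
   = 97.17 km

D ≈ 97.2 km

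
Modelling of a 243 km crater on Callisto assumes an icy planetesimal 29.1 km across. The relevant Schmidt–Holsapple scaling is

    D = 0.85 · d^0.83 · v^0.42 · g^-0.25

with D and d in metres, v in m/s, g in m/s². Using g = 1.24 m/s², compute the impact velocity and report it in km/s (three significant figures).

Rearranging for v: v = [D / (0.85 · 29100^0.83 · 1.24^-0.25)]^(1/0.42).
D = 243000 m.
29100^0.83 = 5070
1.24^-0.25 = 0.9476
Denominator = 0.85 × 5070 × 0.9476 = 4084
D / 4084 = 243000 / 4084 = 59.50
v = 59.50^(1/0.42) = 59.50^2.381 = 16793 m/s

v ≈ 16.8 km/s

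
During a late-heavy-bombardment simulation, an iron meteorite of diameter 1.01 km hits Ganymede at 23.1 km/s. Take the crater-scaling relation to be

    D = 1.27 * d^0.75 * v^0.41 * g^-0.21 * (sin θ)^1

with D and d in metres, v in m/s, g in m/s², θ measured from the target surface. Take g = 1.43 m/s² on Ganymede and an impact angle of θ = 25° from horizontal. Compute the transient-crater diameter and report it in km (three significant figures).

D ≈ 5.49 km

In SI units: d = 1010 m, v = 23100 m/s.
d^0.75 = 1010^0.75 = 179.2
v^0.41 = 23100^0.41 = 61.53
g^-0.21 = 1.43^-0.21 = 0.9276
(sin 25°)^1 = 0.4226^1 = 0.4226
D = 1.27 × 179.2 × 61.53 × 0.9276 × 0.4226 = 5489 m
   = 5.489 km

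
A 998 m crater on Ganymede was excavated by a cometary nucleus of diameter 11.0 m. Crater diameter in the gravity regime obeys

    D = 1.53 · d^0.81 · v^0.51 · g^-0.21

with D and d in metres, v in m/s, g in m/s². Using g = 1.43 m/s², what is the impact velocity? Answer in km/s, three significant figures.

Rearranging for v: v = [D / (1.53 · 11^0.81 · 1.43^-0.21)]^(1/0.51).
11^0.81 = 6.975
1.43^-0.21 = 0.9276
Denominator = 1.53 × 6.975 × 0.9276 = 9.899
D / 9.899 = 998 / 9.899 = 100.8
v = 100.8^(1/0.51) = 100.8^1.9608 = 8480 m/s

v ≈ 8.48 km/s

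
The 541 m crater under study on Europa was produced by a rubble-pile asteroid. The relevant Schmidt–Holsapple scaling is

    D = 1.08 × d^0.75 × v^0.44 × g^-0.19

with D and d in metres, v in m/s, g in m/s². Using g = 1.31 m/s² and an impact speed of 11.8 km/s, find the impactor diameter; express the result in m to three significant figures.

Rearranging for d: d = [D / (1.08 · 11800^0.44 · 1.31^-0.19)]^(1/0.75).
11800^0.44 = 61.89
1.31^-0.19 = 0.9500
Denominator = 1.08 × 61.89 × 0.9500 = 63.50
D / 63.50 = 541 / 63.50 = 8.520
d = 8.520^(1/0.75) = 8.520^1.3333 = 17.40 m

d ≈ 17.4 m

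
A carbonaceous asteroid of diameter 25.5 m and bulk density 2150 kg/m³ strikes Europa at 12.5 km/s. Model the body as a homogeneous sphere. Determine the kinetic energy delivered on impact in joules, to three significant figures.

v = 12500 m/s.
Mass m = (π/6) ρ d³ = (π/6) × 2150 × (25.5)³ = 1.867 × 10^7 kg
E = ½ m v² = 0.5 × 1.867 × 10^7 × (12500)² = 1.459 × 10^15 J

E ≈ 1.46 × 10^15 J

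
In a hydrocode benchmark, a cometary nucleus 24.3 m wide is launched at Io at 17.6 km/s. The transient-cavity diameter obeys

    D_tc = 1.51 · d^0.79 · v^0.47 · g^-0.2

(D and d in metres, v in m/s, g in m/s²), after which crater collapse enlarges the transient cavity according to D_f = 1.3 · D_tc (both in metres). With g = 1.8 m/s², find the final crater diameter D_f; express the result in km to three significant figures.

v = 17600 m/s.
d^0.79 = 24.3^0.79 = 12.43
v^0.47 = 17600^0.47 = 98.94
g^-0.2 = 1.8^-0.2 = 0.8891
D_tc = 1.51 × 12.43 × 98.94 × 0.8891 = 1651 m
D_f = 1.3 × 1651 = 2146 m
     = 2.146 km

D_f ≈ 2.15 km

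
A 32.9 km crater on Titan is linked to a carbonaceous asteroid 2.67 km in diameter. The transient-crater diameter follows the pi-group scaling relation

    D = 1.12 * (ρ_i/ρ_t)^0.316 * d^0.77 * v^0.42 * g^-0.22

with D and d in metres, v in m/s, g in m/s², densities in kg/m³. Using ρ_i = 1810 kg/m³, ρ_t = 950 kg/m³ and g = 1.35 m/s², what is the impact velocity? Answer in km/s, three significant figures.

v ≈ 16.4 km/s

Rearranging for v: v = [D / (1.12 · (1810/950)^0.316 · 2670^0.77 · 1.35^-0.22)]^(1/0.42).
D = 32900 m.
(1810/950)^0.316 = 1.226
2670^0.77 = 434.9
1.35^-0.22 = 0.9361
Denominator = 1.12 × 1.226 × 434.9 × 0.9361 = 559.0
D / 559.0 = 32900 / 559.0 = 58.86
v = 58.86^(1/0.42) = 58.86^2.381 = 16366 m/s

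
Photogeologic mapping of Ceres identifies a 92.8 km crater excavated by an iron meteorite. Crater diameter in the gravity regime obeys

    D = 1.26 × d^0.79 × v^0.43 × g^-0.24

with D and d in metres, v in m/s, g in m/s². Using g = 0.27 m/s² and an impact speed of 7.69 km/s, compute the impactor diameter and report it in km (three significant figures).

d ≈ 7.47 km

Rearranging for d: d = [D / (1.26 · 7690^0.43 · 0.27^-0.24)]^(1/0.79).
D = 92800 m.
7690^0.43 = 46.88
0.27^-0.24 = 1.369
Denominator = 1.26 × 46.88 × 1.369 = 80.87
D / 80.87 = 92800 / 80.87 = 1148
d = 1148^(1/0.79) = 1148^1.2658 = 7469 m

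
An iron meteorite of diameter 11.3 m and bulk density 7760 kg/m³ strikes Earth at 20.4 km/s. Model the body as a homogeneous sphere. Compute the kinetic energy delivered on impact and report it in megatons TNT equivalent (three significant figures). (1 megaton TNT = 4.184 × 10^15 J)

E ≈ 0.292 Mt TNT

v = 20400 m/s.
Mass m = (π/6) ρ d³ = (π/6) × 7760 × (11.3)³ = 5.863 × 10^6 kg
E = ½ m v² = 0.5 × 5.863 × 10^6 × (20400)² = 1.220 × 10^15 J
   = 1.220 × 10^15 / 4.184×10^15 = 0.2916 Mt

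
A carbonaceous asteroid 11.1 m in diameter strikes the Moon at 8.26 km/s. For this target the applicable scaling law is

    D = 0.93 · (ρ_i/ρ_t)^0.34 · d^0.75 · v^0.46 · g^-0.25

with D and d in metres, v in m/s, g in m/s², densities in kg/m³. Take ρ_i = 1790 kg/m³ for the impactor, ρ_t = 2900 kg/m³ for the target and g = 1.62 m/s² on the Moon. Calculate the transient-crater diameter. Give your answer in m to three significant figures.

In SI units: v = 8260 m/s.
(ρ_i/ρ_t)^0.34 = (1790/2900)^0.34 = 0.8487
d^0.75 = 11.1^0.75 = 6.081
v^0.46 = 8260^0.46 = 63.36
g^-0.25 = 1.62^-0.25 = 0.8864
D = 0.93 × 0.8487 × 6.081 × 63.36 × 0.8864 = 269.6 m

D ≈ 270 m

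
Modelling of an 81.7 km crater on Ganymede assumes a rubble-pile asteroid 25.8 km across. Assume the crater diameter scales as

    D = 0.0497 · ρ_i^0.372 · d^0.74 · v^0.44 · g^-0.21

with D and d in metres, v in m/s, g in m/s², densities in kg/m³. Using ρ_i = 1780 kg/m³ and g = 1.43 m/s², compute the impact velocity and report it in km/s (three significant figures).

v ≈ 10.8 km/s

Rearranging for v: v = [D / (0.0497 · 1780^0.372 · 25800^0.74 · 1.43^-0.21)]^(1/0.44).
D = 81700 m.
1780^0.372 = 16.19
25800^0.74 = 1839
1.43^-0.21 = 0.9276
Denominator = 0.0497 × 16.19 × 1839 × 0.9276 = 1373
D / 1373 = 81700 / 1373 = 59.50
v = 59.50^(1/0.44) = 59.50^2.2727 = 10788 m/s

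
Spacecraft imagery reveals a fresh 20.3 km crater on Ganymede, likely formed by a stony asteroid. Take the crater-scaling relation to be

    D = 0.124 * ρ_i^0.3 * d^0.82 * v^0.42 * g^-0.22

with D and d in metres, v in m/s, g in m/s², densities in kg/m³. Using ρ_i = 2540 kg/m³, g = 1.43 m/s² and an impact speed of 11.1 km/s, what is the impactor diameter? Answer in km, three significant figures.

Rearranging for d: d = [D / (0.124 · 2540^0.3 · 11100^0.42 · 1.43^-0.22)]^(1/0.82).
D = 20300 m.
2540^0.3 = 10.51
11100^0.42 = 50.01
1.43^-0.22 = 0.9243
Denominator = 0.124 × 10.51 × 50.01 × 0.9243 = 60.24
D / 60.24 = 20300 / 60.24 = 337.0
d = 337.0^(1/0.82) = 337.0^1.2195 = 1209 m

d ≈ 1.21 km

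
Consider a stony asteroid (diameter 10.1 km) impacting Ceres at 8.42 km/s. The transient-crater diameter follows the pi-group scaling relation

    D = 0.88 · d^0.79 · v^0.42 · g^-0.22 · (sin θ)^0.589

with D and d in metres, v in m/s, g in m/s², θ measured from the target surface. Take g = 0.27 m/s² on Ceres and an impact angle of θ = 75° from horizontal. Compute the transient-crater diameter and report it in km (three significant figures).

D ≈ 74.6 km

In SI units: d = 10100 m, v = 8420 m/s.
d^0.79 = 10100^0.79 = 1457
v^0.42 = 8420^0.42 = 44.53
g^-0.22 = 0.27^-0.22 = 1.334
(sin 75°)^0.589 = 0.9659^0.589 = 0.9798
D = 0.88 × 1457 × 44.53 × 1.334 × 0.9798 = 74626 m
   = 74.63 km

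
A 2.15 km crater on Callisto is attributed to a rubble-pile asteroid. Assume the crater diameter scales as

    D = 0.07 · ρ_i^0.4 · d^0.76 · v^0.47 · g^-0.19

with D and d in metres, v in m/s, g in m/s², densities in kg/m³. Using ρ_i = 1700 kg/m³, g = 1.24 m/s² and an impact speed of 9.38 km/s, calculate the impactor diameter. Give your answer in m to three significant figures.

Rearranging for d: d = [D / (0.07 · 1700^0.4 · 9380^0.47 · 1.24^-0.19)]^(1/0.76).
D = 2150 m.
1700^0.4 = 19.60
9380^0.47 = 73.61
1.24^-0.19 = 0.9600
Denominator = 0.07 × 19.60 × 73.61 × 0.9600 = 96.95
D / 96.95 = 2150 / 96.95 = 22.18
d = 22.18^(1/0.76) = 22.18^1.3158 = 59.02 m

d ≈ 59.0 m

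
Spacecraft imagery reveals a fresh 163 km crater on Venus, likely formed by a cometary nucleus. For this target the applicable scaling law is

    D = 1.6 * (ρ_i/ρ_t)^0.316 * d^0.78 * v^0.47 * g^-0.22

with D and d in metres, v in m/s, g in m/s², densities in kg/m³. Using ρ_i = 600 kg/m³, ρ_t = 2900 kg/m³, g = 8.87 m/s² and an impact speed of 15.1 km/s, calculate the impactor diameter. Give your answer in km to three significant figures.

d ≈ 28.0 km

Rearranging for d: d = [D / (1.6 · (600/2900)^0.316 · 15100^0.47 · 8.87^-0.22)]^(1/0.78).
D = 163000 m.
(600/2900)^0.316 = 0.6078
15100^0.47 = 92.07
8.87^-0.22 = 0.6187
Denominator = 1.6 × 0.6078 × 92.07 × 0.6187 = 55.40
D / 55.40 = 163000 / 55.40 = 2942
d = 2942^(1/0.78) = 2942^1.2821 = 27999 m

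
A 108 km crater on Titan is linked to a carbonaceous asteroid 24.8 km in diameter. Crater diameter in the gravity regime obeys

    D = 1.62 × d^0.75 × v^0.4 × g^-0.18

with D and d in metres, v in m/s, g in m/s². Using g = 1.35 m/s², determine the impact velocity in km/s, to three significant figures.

Rearranging for v: v = [D / (1.62 · 24800^0.75 · 1.35^-0.18)]^(1/0.4).
D = 108000 m.
24800^0.75 = 1976
1.35^-0.18 = 0.9474
Denominator = 1.62 × 1976 × 0.9474 = 3033
D / 3033 = 108000 / 3033 = 35.61
v = 35.61^(1/0.4) = 35.61^2.5 = 7567 m/s

v ≈ 7.57 km/s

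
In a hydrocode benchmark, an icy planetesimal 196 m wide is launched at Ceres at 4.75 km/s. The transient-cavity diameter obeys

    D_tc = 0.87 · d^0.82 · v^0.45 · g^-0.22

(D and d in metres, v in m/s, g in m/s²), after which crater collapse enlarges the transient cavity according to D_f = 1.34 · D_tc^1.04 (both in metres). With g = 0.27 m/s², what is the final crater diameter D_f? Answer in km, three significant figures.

D_f ≈ 7.41 km

v = 4750 m/s.
d^0.82 = 196^0.82 = 75.80
v^0.45 = 4750^0.45 = 45.13
g^-0.22 = 0.27^-0.22 = 1.334
D_tc = 0.87 × 75.80 × 45.13 × 1.334 = 3970 m
D_f = 1.34 × (3970)^1.04 = 7410 m
     = 7.410 km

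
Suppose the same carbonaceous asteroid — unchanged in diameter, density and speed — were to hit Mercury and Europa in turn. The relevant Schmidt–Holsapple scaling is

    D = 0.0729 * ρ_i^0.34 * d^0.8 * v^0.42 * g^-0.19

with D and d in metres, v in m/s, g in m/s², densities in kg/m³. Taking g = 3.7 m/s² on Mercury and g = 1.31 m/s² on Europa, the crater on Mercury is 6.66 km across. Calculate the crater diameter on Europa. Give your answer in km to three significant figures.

D ≈ 8.11 km

All impactor-dependent factors cancel in the ratio, leaving D_Europa/D_Mercury = (g_Europa/g_Mercury)^-0.19.
(1.31/3.7)^-0.19 = 0.3541^-0.19 = 1.218
D_Europa = 1.218 × 6.66 km = 8.11 km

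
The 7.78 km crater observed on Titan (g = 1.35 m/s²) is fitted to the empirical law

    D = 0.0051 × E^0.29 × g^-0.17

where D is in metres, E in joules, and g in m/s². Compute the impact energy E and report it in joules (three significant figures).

Rearranging: E = [D / (0.0051 · g^-0.17)]^(1/0.29).
D = 7780 m.
g^-0.17 = 1.35^-0.17 = 0.9503
D / (0.0051 × 0.9503) = 7780 / (4.847 × 10^-3) = 1.605 × 10^6
E = (1.605 × 10^6)^3.4483 = 2.502 × 10^21 J

E ≈ 2.50 × 10^21 J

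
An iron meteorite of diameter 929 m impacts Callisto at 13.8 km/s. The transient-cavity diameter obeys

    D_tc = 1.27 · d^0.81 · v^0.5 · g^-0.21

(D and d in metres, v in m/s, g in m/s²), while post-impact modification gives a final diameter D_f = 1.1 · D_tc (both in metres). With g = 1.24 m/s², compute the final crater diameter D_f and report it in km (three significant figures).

D_f ≈ 39.8 km

v = 13800 m/s.
d^0.81 = 929^0.81 = 253.6
v^0.5 = 13800^0.5 = 117.5
g^-0.21 = 1.24^-0.21 = 0.9558
D_tc = 1.27 × 253.6 × 117.5 × 0.9558 = 36170 m
D_f = 1.1 × 36170 = 39787 m
     = 39.79 km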